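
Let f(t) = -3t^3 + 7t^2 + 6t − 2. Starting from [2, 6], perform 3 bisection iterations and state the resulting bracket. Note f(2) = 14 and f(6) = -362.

[2.5, 3]

m = 4, f(m) = -58 (−); new bracket [2, 4]
m = 3, f(m) = -2 (−); new bracket [2, 3]
m = 2.5, f(m) = 9.875 (+); new bracket [2.5, 3]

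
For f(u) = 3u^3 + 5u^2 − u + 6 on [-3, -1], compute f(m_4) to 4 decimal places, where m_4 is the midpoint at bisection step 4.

u = -2 gives f = 4, positive; keep [-3, -2]
u = -2.5 gives f = -7.125, negative; keep [-2.5, -2]
u = -2.25 gives f = -0.609375, negative; keep [-2.25, -2]
u = -2.125 gives f = 1.916, positive; keep [-2.25, -2.125]

1.9160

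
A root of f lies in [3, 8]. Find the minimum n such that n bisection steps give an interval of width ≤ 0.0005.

14

Width after n steps is 5/2^n. Need 2^n ≥ 5/0.0005 = 10000.
2^13 = 8192 < 10000 ≤ 2^14 = 16384, so n = 14.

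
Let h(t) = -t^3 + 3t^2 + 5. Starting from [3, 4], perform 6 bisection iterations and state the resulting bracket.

[3.421875, 3.4375]

m = 3.5, h(m) = -1.125 (−); new bracket [3, 3.5]
m = 3.25, h(m) = 2.359375 (+); new bracket [3.25, 3.5]
m = 3.375, h(m) = 0.728516 (+); new bracket [3.375, 3.5]
m = 3.4375, h(m) = -0.1697 (−); new bracket [3.375, 3.4375]
m = 3.40625, h(m) = 0.2865 (+); new bracket [3.40625, 3.4375]
m = 3.421875, h(m) = 0.0602 (+); new bracket [3.421875, 3.4375]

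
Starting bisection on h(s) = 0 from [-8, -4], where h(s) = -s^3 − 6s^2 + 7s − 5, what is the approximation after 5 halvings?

midpoint -6: h = -47 < 0 → [-8, -6]
midpoint -7: h = -5 < 0 → [-8, -7]
midpoint -7.5: h = 26.875 > 0 → [-7.5, -7]
midpoint -7.25: h = 9.9531 > 0 → [-7.25, -7]
midpoint -7.125: h = 2.2363 > 0 → [-7.125, -7]

-7.125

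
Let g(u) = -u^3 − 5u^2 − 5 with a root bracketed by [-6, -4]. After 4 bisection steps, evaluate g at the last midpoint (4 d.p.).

u = -5 gives g = -5, negative; keep [-6, -5]
u = -5.5 gives g = 10.125, positive; keep [-5.5, -5]
u = -5.25 gives g = 1.890625, positive; keep [-5.25, -5]
u = -5.125 gives g = -1.7168, negative; keep [-5.25, -5.125]

-1.7168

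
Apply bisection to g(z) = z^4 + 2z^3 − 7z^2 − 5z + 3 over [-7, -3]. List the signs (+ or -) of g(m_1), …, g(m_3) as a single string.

++-

g(-5) = 228 > 0, so the root lies in [-5, -3]
g(-4) = 39 > 0, so the root lies in [-4, -3]
g(-3.5) = -0.9375 < 0, so the root lies in [-4, -3.5]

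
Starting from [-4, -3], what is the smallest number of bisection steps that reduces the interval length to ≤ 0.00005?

Width after n steps is 1/2^n. Need 2^n ≥ 1/0.00005 = 20000.
2^14 = 16384 < 20000 ≤ 2^15 = 32768, so n = 15.

15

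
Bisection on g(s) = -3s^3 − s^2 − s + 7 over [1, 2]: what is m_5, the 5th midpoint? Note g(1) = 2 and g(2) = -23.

s = 1.5 gives g = -6.875, negative; keep [1, 1.5]
s = 1.25 gives g = -1.671875, negative; keep [1, 1.25]
s = 1.125 gives g = 0.337891, positive; keep [1.125, 1.25]
s = 1.1875 gives g = -0.6213, negative; keep [1.125, 1.1875]
s = 1.15625 gives g = -0.1306, negative; keep [1.125, 1.15625]

1.15625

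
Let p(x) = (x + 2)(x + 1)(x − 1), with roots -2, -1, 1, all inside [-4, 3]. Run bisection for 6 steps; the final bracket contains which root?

1

m = -0.5, p(m) = -1.125 (−); new bracket [-0.5, 3]
m = 1.25, p(m) = 1.828125 (+); new bracket [-0.5, 1.25]
m = 0.375, p(m) = -2.041016 (−); new bracket [0.375, 1.25]
m = 0.8125, p(m) = -0.9558 (−); new bracket [0.8125, 1.25]
m = 1.03125, p(m) = 0.1924 (+); new bracket [0.8125, 1.03125]
m = 0.921875, p(m) = -0.4387 (−); new bracket [0.921875, 1.03125]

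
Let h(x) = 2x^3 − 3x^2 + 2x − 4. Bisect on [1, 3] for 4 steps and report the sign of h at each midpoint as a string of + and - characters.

x = 2 gives h = 4, positive; keep [1, 2]
x = 1.5 gives h = -1, negative; keep [1.5, 2]
x = 1.75 gives h = 1.03125, positive; keep [1.5, 1.75]
x = 1.625 gives h = -0.0898, negative; keep [1.625, 1.75]

+-+-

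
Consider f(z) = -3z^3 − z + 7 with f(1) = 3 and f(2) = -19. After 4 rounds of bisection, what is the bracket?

[1.1875, 1.25]

m = 1.5, f(m) = -4.625 (−); new bracket [1, 1.5]
m = 1.25, f(m) = -0.109375 (−); new bracket [1, 1.25]
m = 1.125, f(m) = 1.603516 (+); new bracket [1.125, 1.25]
m = 1.1875, f(m) = 0.7888 (+); new bracket [1.1875, 1.25]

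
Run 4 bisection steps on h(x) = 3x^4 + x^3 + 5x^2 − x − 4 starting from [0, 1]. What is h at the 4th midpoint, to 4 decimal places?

0.3321

m = 0.5, h(m) = -2.9375 (−); new bracket [0.5, 1]
m = 0.75, h(m) = -0.566406 (−); new bracket [0.75, 1]
m = 0.875, h(m) = 1.381592 (+); new bracket [0.75, 0.875]
m = 0.8125, h(m) = 0.3321 (+); new bracket [0.75, 0.8125]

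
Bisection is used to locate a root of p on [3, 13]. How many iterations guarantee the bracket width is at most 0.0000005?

Width after n steps is 10/2^n. Need 2^n ≥ 10/0.0000005 = 20000000.
2^24 = 16777216 < 20000000 ≤ 2^25 = 33554432, so n = 25.

25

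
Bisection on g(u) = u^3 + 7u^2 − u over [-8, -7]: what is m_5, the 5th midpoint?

-7.15625

midpoint -7.5: g = -20.625 < 0 → [-7.5, -7]
midpoint -7.25: g = -5.890625 < 0 → [-7.25, -7]
midpoint -7.125: g = 0.779297 > 0 → [-7.25, -7.125]
midpoint -7.1875: g = -2.4988 < 0 → [-7.1875, -7.125]
midpoint -7.15625: g = -0.8456 < 0 → [-7.15625, -7.125]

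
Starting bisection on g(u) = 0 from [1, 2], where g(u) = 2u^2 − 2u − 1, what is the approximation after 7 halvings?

m = 1.5, g(m) = 0.5 (+); new bracket [1, 1.5]
m = 1.25, g(m) = -0.375 (−); new bracket [1.25, 1.5]
m = 1.375, g(m) = 0.03125 (+); new bracket [1.25, 1.375]
m = 1.3125, g(m) = -0.1797 (−); new bracket [1.3125, 1.375]
m = 1.34375, g(m) = -0.0762 (−); new bracket [1.34375, 1.375]
m = 1.359375, g(m) = -0.0229 (−); new bracket [1.359375, 1.375]
m = 1.3671875, g(m) = 0.004 (+); new bracket [1.359375, 1.3671875]

1.3671875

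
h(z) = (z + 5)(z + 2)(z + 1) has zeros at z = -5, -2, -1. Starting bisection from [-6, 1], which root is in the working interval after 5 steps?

m = -2.5, h(m) = 1.875 (+); new bracket [-6, -2.5]
m = -4.25, h(m) = 5.484375 (+); new bracket [-6, -4.25]
m = -5.125, h(m) = -1.611328 (−); new bracket [-5.125, -4.25]
m = -4.6875, h(m) = 3.0969 (+); new bracket [-5.125, -4.6875]
m = -4.90625, h(m) = 1.0643 (+); new bracket [-5.125, -4.90625]

-5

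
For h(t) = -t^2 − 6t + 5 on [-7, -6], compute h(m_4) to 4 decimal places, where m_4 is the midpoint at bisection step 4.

midpoint -6.5: h = 1.75 > 0 → [-7, -6.5]
midpoint -6.75: h = -0.0625 < 0 → [-6.75, -6.5]
midpoint -6.625: h = 0.859375 > 0 → [-6.75, -6.625]
midpoint -6.6875: h = 0.4023 > 0 → [-6.75, -6.6875]

0.4023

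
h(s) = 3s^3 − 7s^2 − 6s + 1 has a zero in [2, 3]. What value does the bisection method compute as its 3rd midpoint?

2.875

s = 2.5 gives h = -10.875, negative; keep [2.5, 3]
s = 2.75 gives h = -6.046875, negative; keep [2.75, 3]
s = 2.875 gives h = -2.818359, negative; keep [2.875, 3]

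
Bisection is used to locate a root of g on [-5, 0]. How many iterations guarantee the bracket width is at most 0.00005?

17

Width after n steps is 5/2^n. Need 2^n ≥ 5/0.00005 = 100000.
2^16 = 65536 < 100000 ≤ 2^17 = 131072, so n = 17.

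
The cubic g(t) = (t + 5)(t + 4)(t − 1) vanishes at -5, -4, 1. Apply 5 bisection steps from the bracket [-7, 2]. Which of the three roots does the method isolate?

g(-2.5) = -13.125 < 0, so the root lies in [-2.5, 2]
g(-0.25) = -22.265625 < 0, so the root lies in [-0.25, 2]
g(0.875) = -3.580078 < 0, so the root lies in [0.875, 2]
g(1.4375) = 15.3142 > 0, so the root lies in [0.875, 1.4375]
g(1.15625) = 4.9599 > 0, so the root lies in [0.875, 1.15625]

1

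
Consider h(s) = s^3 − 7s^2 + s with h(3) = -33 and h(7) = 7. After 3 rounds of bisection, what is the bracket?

midpoint 5: h = -45 < 0 → [5, 7]
midpoint 6: h = -30 < 0 → [6, 7]
midpoint 6.5: h = -14.625 < 0 → [6.5, 7]

[6.5, 7]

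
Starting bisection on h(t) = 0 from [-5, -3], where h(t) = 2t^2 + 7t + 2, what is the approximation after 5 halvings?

-3.1875

h(-4) = 6 > 0, so the root lies in [-4, -3]
h(-3.5) = 2 > 0, so the root lies in [-3.5, -3]
h(-3.25) = 0.375 > 0, so the root lies in [-3.25, -3]
h(-3.125) = -0.3438 < 0, so the root lies in [-3.25, -3.125]
h(-3.1875) = 0.0078 > 0, so the root lies in [-3.1875, -3.125]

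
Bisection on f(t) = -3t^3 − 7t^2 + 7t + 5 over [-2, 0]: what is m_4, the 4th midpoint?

-0.625

midpoint -1: f = -6 < 0 → [-1, 0]
midpoint -0.5: f = 0.125 > 0 → [-1, -0.5]
midpoint -0.75: f = -2.921875 < 0 → [-0.75, -0.5]
midpoint -0.625: f = -1.377 < 0 → [-0.625, -0.5]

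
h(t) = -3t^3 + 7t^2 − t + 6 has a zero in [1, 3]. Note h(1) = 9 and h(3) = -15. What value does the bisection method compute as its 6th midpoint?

h(2) = 8 > 0, so the root lies in [2, 3]
h(2.5) = 0.375 > 0, so the root lies in [2.5, 3]
h(2.75) = -6.203125 < 0, so the root lies in [2.5, 2.75]
h(2.625) = -2.6543 < 0, so the root lies in [2.5, 2.625]
h(2.5625) = -1.0769 < 0, so the root lies in [2.5, 2.5625]
h(2.53125) = -0.3355 < 0, so the root lies in [2.5, 2.53125]

2.53125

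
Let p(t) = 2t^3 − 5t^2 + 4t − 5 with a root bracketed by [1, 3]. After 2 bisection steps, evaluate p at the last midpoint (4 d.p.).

m = 2, p(m) = -1 (−); new bracket [2, 3]
m = 2.5, p(m) = 5 (+); new bracket [2, 2.5]

5.0000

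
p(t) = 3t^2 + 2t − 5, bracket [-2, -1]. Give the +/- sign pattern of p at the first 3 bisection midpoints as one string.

t = -1.5 gives p = -1.25, negative; keep [-2, -1.5]
t = -1.75 gives p = 0.6875, positive; keep [-1.75, -1.5]
t = -1.625 gives p = -0.328125, negative; keep [-1.75, -1.625]

-+-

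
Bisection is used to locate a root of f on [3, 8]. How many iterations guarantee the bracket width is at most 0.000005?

Width after n steps is 5/2^n. Need 2^n ≥ 5/0.000005 = 1000000.
2^19 = 524288 < 1000000 ≤ 2^20 = 1048576, so n = 20.

20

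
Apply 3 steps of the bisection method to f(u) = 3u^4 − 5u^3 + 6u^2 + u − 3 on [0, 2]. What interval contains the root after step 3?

[0.75, 1]

midpoint 1: f = 2 > 0 → [0, 1]
midpoint 0.5: f = -1.4375 < 0 → [0.5, 1]
midpoint 0.75: f = -0.035156 < 0 → [0.75, 1]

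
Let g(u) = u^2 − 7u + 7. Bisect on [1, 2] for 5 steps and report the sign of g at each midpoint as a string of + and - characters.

g(1.5) = -1.25 < 0, so the root lies in [1, 1.5]
g(1.25) = -0.1875 < 0, so the root lies in [1, 1.25]
g(1.125) = 0.390625 > 0, so the root lies in [1.125, 1.25]
g(1.1875) = 0.0977 > 0, so the root lies in [1.1875, 1.25]
g(1.21875) = -0.0459 < 0, so the root lies in [1.1875, 1.21875]

--++-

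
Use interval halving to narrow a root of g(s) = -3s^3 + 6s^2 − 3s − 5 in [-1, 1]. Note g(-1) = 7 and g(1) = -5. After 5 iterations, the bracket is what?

[-0.6875, -0.625]

m = 0, g(m) = -5 (−); new bracket [-1, 0]
m = -0.5, g(m) = -1.625 (−); new bracket [-1, -0.5]
m = -0.75, g(m) = 1.890625 (+); new bracket [-0.75, -0.5]
m = -0.625, g(m) = -0.0488 (−); new bracket [-0.75, -0.625]
m = -0.6875, g(m) = 0.8733 (+); new bracket [-0.6875, -0.625]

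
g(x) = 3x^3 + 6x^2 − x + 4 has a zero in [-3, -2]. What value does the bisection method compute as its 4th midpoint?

g(-2.5) = -2.875 < 0, so the root lies in [-2.5, -2]
g(-2.25) = 2.453125 > 0, so the root lies in [-2.5, -2.25]
g(-2.375) = 0.029297 > 0, so the root lies in [-2.5, -2.375]
g(-2.4375) = -1.3606 < 0, so the root lies in [-2.4375, -2.375]

-2.4375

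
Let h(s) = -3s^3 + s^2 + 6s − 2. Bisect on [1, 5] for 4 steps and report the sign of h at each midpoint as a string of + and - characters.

---+

m = 3, h(m) = -56 (−); new bracket [1, 3]
m = 2, h(m) = -10 (−); new bracket [1, 2]
m = 1.5, h(m) = -0.875 (−); new bracket [1, 1.5]
m = 1.25, h(m) = 1.2031 (+); new bracket [1.25, 1.5]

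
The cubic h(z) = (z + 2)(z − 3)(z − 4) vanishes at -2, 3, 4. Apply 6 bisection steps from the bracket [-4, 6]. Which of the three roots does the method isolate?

-2

midpoint 1: h = 18 > 0 → [-4, 1]
midpoint -1.5: h = 12.375 > 0 → [-4, -1.5]
midpoint -2.75: h = -29.109375 < 0 → [-2.75, -1.5]
midpoint -2.125: h = -3.9238 < 0 → [-2.125, -1.5]
midpoint -1.8125: h = 5.2449 > 0 → [-2.125, -1.8125]
midpoint -1.96875: h = 0.9268 > 0 → [-2.125, -1.96875]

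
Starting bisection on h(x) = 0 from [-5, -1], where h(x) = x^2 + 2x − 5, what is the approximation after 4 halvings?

midpoint -3: h = -2 < 0 → [-5, -3]
midpoint -4: h = 3 > 0 → [-4, -3]
midpoint -3.5: h = 0.25 > 0 → [-3.5, -3]
midpoint -3.25: h = -0.9375 < 0 → [-3.5, -3.25]

-3.25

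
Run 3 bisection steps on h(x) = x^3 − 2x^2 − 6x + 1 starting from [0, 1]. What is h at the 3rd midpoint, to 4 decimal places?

m = 0.5, h(m) = -2.375 (−); new bracket [0, 0.5]
m = 0.25, h(m) = -0.609375 (−); new bracket [0, 0.25]
m = 0.125, h(m) = 0.220703 (+); new bracket [0.125, 0.25]

0.2207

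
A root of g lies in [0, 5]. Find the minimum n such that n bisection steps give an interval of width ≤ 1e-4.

16

Width after n steps is 5/2^n. Need 2^n ≥ 5/1e-4 = 50000.
2^15 = 32768 < 50000 ≤ 2^16 = 65536, so n = 16.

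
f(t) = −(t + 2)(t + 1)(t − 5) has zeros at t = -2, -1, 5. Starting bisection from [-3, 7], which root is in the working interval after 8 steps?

m = 2, f(m) = 36 (+); new bracket [2, 7]
m = 4.5, f(m) = 17.875 (+); new bracket [4.5, 7]
m = 5.75, f(m) = -39.234375 (−); new bracket [4.5, 5.75]
m = 5.125, f(m) = -5.4551 (−); new bracket [4.5, 5.125]
m = 4.8125, f(m) = 7.4246 (+); new bracket [4.8125, 5.125]
m = 4.96875, f(m) = 1.2998 (+); new bracket [4.96875, 5.125]
m = 5.046875, f(m) = -1.9974 (−); new bracket [4.96875, 5.046875]
m = 5.0078125, f(m) = -0.3289 (−); new bracket [4.96875, 5.0078125]

5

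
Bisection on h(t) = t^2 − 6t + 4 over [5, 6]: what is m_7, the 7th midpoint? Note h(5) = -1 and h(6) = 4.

midpoint 5.5: h = 1.25 > 0 → [5, 5.5]
midpoint 5.25: h = 0.0625 > 0 → [5, 5.25]
midpoint 5.125: h = -0.484375 < 0 → [5.125, 5.25]
midpoint 5.1875: h = -0.2148 < 0 → [5.1875, 5.25]
midpoint 5.21875: h = -0.0771 < 0 → [5.21875, 5.25]
midpoint 5.234375: h = -0.0076 < 0 → [5.234375, 5.25]
midpoint 5.2421875: h = 0.0274 > 0 → [5.234375, 5.2421875]

5.2421875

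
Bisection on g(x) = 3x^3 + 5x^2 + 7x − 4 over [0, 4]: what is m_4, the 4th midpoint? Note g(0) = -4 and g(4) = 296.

0.25

m = 2, g(m) = 54 (+); new bracket [0, 2]
m = 1, g(m) = 11 (+); new bracket [0, 1]
m = 0.5, g(m) = 1.125 (+); new bracket [0, 0.5]
m = 0.25, g(m) = -1.8906 (−); new bracket [0.25, 0.5]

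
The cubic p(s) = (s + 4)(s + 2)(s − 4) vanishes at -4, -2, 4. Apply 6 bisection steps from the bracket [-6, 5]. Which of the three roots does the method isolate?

4

midpoint -0.5: p = -23.625 < 0 → [-0.5, 5]
midpoint 2.25: p = -46.484375 < 0 → [2.25, 5]
midpoint 3.625: p = -16.083984 < 0 → [3.625, 5]
midpoint 4.3125: p = 16.3977 > 0 → [3.625, 4.3125]
midpoint 3.96875: p = -1.4864 < 0 → [3.96875, 4.3125]
midpoint 4.140625: p = 7.0296 > 0 → [3.96875, 4.140625]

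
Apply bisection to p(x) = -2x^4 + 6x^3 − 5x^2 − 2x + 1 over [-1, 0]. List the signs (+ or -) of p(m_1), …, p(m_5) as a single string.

-++++

p(-0.5) = -0.125 < 0, so the root lies in [-0.5, 0]
p(-0.25) = 1.085938 > 0, so the root lies in [-0.5, -0.25]
p(-0.375) = 0.690918 > 0, so the root lies in [-0.5, -0.375]
p(-0.4375) = 0.3423 > 0, so the root lies in [-0.5, -0.4375]
p(-0.46875) = 0.1243 > 0, so the root lies in [-0.5, -0.46875]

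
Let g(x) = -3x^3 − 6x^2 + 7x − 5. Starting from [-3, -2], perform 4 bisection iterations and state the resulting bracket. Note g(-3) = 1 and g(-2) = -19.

[-3, -2.9375]

x = -2.5 gives g = -13.125, negative; keep [-3, -2.5]
x = -2.75 gives g = -7.234375, negative; keep [-3, -2.75]
x = -2.875 gives g = -3.427734, negative; keep [-3, -2.875]
x = -2.9375 gives g = -1.2937, negative; keep [-3, -2.9375]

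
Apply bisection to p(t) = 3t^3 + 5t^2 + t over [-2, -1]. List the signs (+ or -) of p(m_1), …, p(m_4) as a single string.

-++-

p(-1.5) = -0.375 < 0, so the root lies in [-1.5, -1]
p(-1.25) = 0.703125 > 0, so the root lies in [-1.5, -1.25]
p(-1.375) = 0.279297 > 0, so the root lies in [-1.5, -1.375]
p(-1.4375) = -0.0168 < 0, so the root lies in [-1.4375, -1.375]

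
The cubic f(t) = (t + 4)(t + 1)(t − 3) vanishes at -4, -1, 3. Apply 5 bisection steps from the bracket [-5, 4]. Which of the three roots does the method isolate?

3

f(-0.5) = -6.125 < 0, so the root lies in [-0.5, 4]
f(1.75) = -19.765625 < 0, so the root lies in [1.75, 4]
f(2.875) = -3.330078 < 0, so the root lies in [2.875, 4]
f(3.4375) = 14.4392 > 0, so the root lies in [2.875, 3.4375]
f(3.15625) = 4.6474 > 0, so the root lies in [2.875, 3.15625]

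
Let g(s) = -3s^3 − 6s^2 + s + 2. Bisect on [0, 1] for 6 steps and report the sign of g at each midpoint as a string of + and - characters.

midpoint 0.5: g = 0.625 > 0 → [0.5, 1]
midpoint 0.75: g = -1.890625 < 0 → [0.5, 0.75]
midpoint 0.625: g = -0.451172 < 0 → [0.5, 0.625]
midpoint 0.5625: g = 0.1301 > 0 → [0.5625, 0.625]
midpoint 0.59375: g = -0.1494 < 0 → [0.5625, 0.59375]
midpoint 0.578125: g = -0.0069 < 0 → [0.5625, 0.578125]

+--+--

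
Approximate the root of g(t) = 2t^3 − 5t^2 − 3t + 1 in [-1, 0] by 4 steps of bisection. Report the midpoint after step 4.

-0.6875

m = -0.5, g(m) = 1 (+); new bracket [-1, -0.5]
m = -0.75, g(m) = -0.40625 (−); new bracket [-0.75, -0.5]
m = -0.625, g(m) = 0.433594 (+); new bracket [-0.75, -0.625]
m = -0.6875, g(m) = 0.0493 (+); new bracket [-0.75, -0.6875]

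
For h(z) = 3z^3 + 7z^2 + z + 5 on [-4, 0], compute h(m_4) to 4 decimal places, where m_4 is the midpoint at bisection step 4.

h(-2) = 7 > 0, so the root lies in [-4, -2]
h(-3) = -16 < 0, so the root lies in [-3, -2]
h(-2.5) = -0.625 < 0, so the root lies in [-2.5, -2]
h(-2.25) = 4.0156 > 0, so the root lies in [-2.5, -2.25]

4.0156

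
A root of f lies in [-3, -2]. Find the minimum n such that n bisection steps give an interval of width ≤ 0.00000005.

Width after n steps is 1/2^n. Need 2^n ≥ 1/0.00000005 = 20000000.
2^24 = 16777216 < 20000000 ≤ 2^25 = 33554432, so n = 25.

25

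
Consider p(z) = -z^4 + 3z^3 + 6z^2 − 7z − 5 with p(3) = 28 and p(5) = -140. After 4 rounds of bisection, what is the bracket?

[3.875, 4]

p(4) = -1 < 0, so the root lies in [3, 4]
p(3.5) = 22.5625 > 0, so the root lies in [3.5, 4]
p(3.75) = 13.574219 > 0, so the root lies in [3.75, 4]
p(3.875) = 7.0564 > 0, so the root lies in [3.875, 4]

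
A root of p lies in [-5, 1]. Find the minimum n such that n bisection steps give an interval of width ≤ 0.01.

Width after n steps is 6/2^n. Need 2^n ≥ 6/0.01 = 600.
2^9 = 512 < 600 ≤ 2^10 = 1024, so n = 10.

10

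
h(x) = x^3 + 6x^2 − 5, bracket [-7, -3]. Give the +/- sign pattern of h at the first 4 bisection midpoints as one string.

+-++

x = -5 gives h = 20, positive; keep [-7, -5]
x = -6 gives h = -5, negative; keep [-6, -5]
x = -5.5 gives h = 10.125, positive; keep [-6, -5.5]
x = -5.75 gives h = 3.2656, positive; keep [-6, -5.75]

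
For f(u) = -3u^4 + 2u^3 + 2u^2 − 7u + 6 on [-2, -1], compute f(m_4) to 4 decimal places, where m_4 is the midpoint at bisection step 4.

1.4443

m = -1.5, f(m) = -0.9375 (−); new bracket [-1.5, -1]
m = -1.25, f(m) = 6.644531 (+); new bracket [-1.5, -1.25]
m = -1.375, f(m) = 3.483643 (+); new bracket [-1.5, -1.375]
m = -1.4375, f(m) = 1.4443 (+); new bracket [-1.5, -1.4375]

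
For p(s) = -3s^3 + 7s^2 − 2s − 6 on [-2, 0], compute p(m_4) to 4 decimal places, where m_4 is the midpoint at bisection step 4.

-1.2832

s = -1 gives p = 6, positive; keep [-1, 0]
s = -0.5 gives p = -2.875, negative; keep [-1, -0.5]
s = -0.75 gives p = 0.703125, positive; keep [-0.75, -0.5]
s = -0.625 gives p = -1.2832, negative; keep [-0.75, -0.625]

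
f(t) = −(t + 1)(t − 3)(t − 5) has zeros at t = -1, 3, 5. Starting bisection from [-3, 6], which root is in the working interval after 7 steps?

-1

midpoint 1.5: f = -13.125 < 0 → [-3, 1.5]
midpoint -0.75: f = -5.390625 < 0 → [-3, -0.75]
midpoint -1.875: f = 29.326172 > 0 → [-1.875, -0.75]
midpoint -1.3125: f = 8.5071 > 0 → [-1.3125, -0.75]
midpoint -1.03125: f = 0.7598 > 0 → [-1.03125, -0.75]
midpoint -0.890625: f = -2.5067 < 0 → [-1.03125, -0.890625]
midpoint -0.9609375: f = -0.9223 < 0 → [-1.03125, -0.9609375]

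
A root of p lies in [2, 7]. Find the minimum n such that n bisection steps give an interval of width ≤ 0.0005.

14

Width after n steps is 5/2^n. Need 2^n ≥ 5/0.0005 = 10000.
2^13 = 8192 < 10000 ≤ 2^14 = 16384, so n = 14.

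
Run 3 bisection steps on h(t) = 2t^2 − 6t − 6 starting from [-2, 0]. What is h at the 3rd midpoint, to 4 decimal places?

m = -1, h(m) = 2 (+); new bracket [-1, 0]
m = -0.5, h(m) = -2.5 (−); new bracket [-1, -0.5]
m = -0.75, h(m) = -0.375 (−); new bracket [-1, -0.75]

-0.3750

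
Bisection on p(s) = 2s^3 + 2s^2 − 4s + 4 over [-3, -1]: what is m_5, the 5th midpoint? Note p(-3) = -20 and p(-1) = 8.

m = -2, p(m) = 4 (+); new bracket [-3, -2]
m = -2.5, p(m) = -4.75 (−); new bracket [-2.5, -2]
m = -2.25, p(m) = 0.34375 (+); new bracket [-2.5, -2.25]
m = -2.375, p(m) = -2.0117 (−); new bracket [-2.375, -2.25]
m = -2.3125, p(m) = -0.7876 (−); new bracket [-2.3125, -2.25]

-2.3125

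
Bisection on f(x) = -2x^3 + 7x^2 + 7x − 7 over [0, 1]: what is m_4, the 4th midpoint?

0.6875

f(0.5) = -2 < 0, so the root lies in [0.5, 1]
f(0.75) = 1.34375 > 0, so the root lies in [0.5, 0.75]
f(0.625) = -0.378906 < 0, so the root lies in [0.625, 0.75]
f(0.6875) = 0.4712 > 0, so the root lies in [0.625, 0.6875]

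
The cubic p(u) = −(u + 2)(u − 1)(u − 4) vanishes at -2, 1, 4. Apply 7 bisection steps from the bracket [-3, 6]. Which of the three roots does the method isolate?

m = 1.5, p(m) = 4.375 (+); new bracket [1.5, 6]
m = 3.75, p(m) = 3.953125 (+); new bracket [3.75, 6]
m = 4.875, p(m) = -23.310547 (−); new bracket [3.75, 4.875]
m = 4.3125, p(m) = -6.5344 (−); new bracket [3.75, 4.3125]
m = 4.03125, p(m) = -0.5713 (−); new bracket [3.75, 4.03125]
m = 3.890625, p(m) = 1.8624 (+); new bracket [3.890625, 4.03125]
m = 3.9609375, p(m) = 0.6895 (+); new bracket [3.9609375, 4.03125]

4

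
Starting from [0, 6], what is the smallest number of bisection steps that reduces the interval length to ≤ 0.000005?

Width after n steps is 6/2^n. Need 2^n ≥ 6/0.000005 = 1200000.
2^20 = 1048576 < 1200000 ≤ 2^21 = 2097152, so n = 21.

21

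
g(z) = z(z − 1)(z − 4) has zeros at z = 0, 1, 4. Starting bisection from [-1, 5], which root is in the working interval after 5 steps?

g(2) = -4 < 0, so the root lies in [2, 5]
g(3.5) = -4.375 < 0, so the root lies in [3.5, 5]
g(4.25) = 3.453125 > 0, so the root lies in [3.5, 4.25]
g(3.875) = -1.3926 < 0, so the root lies in [3.875, 4.25]
g(4.0625) = 0.7776 > 0, so the root lies in [3.875, 4.0625]

4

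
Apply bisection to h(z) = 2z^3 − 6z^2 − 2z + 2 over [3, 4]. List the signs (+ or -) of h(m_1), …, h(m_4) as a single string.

h(3.5) = 7.25 > 0, so the root lies in [3, 3.5]
h(3.25) = 0.78125 > 0, so the root lies in [3, 3.25]
h(3.125) = -1.808594 < 0, so the root lies in [3.125, 3.25]
h(3.1875) = -0.5649 < 0, so the root lies in [3.1875, 3.25]

++--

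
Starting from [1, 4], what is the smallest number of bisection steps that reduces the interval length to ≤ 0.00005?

16

Width after n steps is 3/2^n. Need 2^n ≥ 3/0.00005 = 60000.
2^15 = 32768 < 60000 ≤ 2^16 = 65536, so n = 16.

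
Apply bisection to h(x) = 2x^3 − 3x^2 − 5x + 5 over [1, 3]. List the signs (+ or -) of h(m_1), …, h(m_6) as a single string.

m = 2, h(m) = -1 (−); new bracket [2, 3]
m = 2.5, h(m) = 5 (+); new bracket [2, 2.5]
m = 2.25, h(m) = 1.34375 (+); new bracket [2, 2.25]
m = 2.125, h(m) = 0.0195 (+); new bracket [2, 2.125]
m = 2.0625, h(m) = -0.5269 (−); new bracket [2.0625, 2.125]
m = 2.09375, h(m) = -0.263 (−); new bracket [2.09375, 2.125]

-+++--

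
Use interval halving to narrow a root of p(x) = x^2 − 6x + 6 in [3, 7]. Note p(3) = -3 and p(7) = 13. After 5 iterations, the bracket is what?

x = 5 gives p = 1, positive; keep [3, 5]
x = 4 gives p = -2, negative; keep [4, 5]
x = 4.5 gives p = -0.75, negative; keep [4.5, 5]
x = 4.75 gives p = 0.0625, positive; keep [4.5, 4.75]
x = 4.625 gives p = -0.3594, negative; keep [4.625, 4.75]

[4.625, 4.75]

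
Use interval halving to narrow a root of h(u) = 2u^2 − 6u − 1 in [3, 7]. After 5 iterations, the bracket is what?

[3.125, 3.25]

m = 5, h(m) = 19 (+); new bracket [3, 5]
m = 4, h(m) = 7 (+); new bracket [3, 4]
m = 3.5, h(m) = 2.5 (+); new bracket [3, 3.5]
m = 3.25, h(m) = 0.625 (+); new bracket [3, 3.25]
m = 3.125, h(m) = -0.2188 (−); new bracket [3.125, 3.25]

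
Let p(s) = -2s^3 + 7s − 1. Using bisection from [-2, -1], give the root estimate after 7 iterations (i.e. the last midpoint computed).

-1.9453125

m = -1.5, p(m) = -4.75 (−); new bracket [-2, -1.5]
m = -1.75, p(m) = -2.53125 (−); new bracket [-2, -1.75]
m = -1.875, p(m) = -0.941406 (−); new bracket [-2, -1.875]
m = -1.9375, p(m) = -0.0161 (−); new bracket [-2, -1.9375]
m = -1.96875, p(m) = 0.4804 (+); new bracket [-1.96875, -1.9375]
m = -1.953125, p(m) = 0.2293 (+); new bracket [-1.953125, -1.9375]
m = -1.9453125, p(m) = 0.1059 (+); new bracket [-1.9453125, -1.9375]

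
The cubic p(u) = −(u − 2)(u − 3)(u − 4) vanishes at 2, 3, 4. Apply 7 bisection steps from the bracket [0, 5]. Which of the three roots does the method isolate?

2

u = 2.5 gives p = -0.375, negative; keep [0, 2.5]
u = 1.25 gives p = 3.609375, positive; keep [1.25, 2.5]
u = 1.875 gives p = 0.298828, positive; keep [1.875, 2.5]
u = 2.1875 gives p = -0.2761, negative; keep [1.875, 2.1875]
u = 2.03125 gives p = -0.0596, negative; keep [1.875, 2.03125]
u = 1.953125 gives p = 0.1004, positive; keep [1.953125, 2.03125]
u = 1.9921875 gives p = 0.0158, positive; keep [1.9921875, 2.03125]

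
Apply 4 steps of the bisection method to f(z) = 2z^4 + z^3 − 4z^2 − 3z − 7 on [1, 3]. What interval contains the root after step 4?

m = 2, f(m) = 11 (+); new bracket [1, 2]
m = 1.5, f(m) = -7 (−); new bracket [1.5, 2]
m = 1.75, f(m) = -0.382812 (−); new bracket [1.75, 2]
m = 1.875, f(m) = 4.6235 (+); new bracket [1.75, 1.875]

[1.75, 1.875]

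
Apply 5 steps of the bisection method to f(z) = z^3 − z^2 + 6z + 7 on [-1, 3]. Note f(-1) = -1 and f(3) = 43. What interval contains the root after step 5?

midpoint 1: f = 13 > 0 → [-1, 1]
midpoint 0: f = 7 > 0 → [-1, 0]
midpoint -0.5: f = 3.625 > 0 → [-1, -0.5]
midpoint -0.75: f = 1.5156 > 0 → [-1, -0.75]
midpoint -0.875: f = 0.3145 > 0 → [-1, -0.875]

[-1, -0.875]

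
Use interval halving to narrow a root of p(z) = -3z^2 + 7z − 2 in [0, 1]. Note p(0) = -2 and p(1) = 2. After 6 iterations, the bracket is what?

[0.328125, 0.34375]

z = 0.5 gives p = 0.75, positive; keep [0, 0.5]
z = 0.25 gives p = -0.4375, negative; keep [0.25, 0.5]
z = 0.375 gives p = 0.203125, positive; keep [0.25, 0.375]
z = 0.3125 gives p = -0.1055, negative; keep [0.3125, 0.375]
z = 0.34375 gives p = 0.0518, positive; keep [0.3125, 0.34375]
z = 0.328125 gives p = -0.0261, negative; keep [0.328125, 0.34375]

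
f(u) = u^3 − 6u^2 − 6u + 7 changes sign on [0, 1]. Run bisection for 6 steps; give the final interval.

[0.703125, 0.71875]

m = 0.5, f(m) = 2.625 (+); new bracket [0.5, 1]
m = 0.75, f(m) = -0.453125 (−); new bracket [0.5, 0.75]
m = 0.625, f(m) = 1.150391 (+); new bracket [0.625, 0.75]
m = 0.6875, f(m) = 0.364 (+); new bracket [0.6875, 0.75]
m = 0.71875, f(m) = -0.0408 (−); new bracket [0.6875, 0.71875]
m = 0.703125, f(m) = 0.1626 (+); new bracket [0.703125, 0.71875]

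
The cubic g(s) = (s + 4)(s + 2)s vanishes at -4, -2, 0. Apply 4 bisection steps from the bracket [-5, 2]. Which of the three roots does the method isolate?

0

m = -1.5, g(m) = -1.875 (−); new bracket [-1.5, 2]
m = 0.25, g(m) = 2.390625 (+); new bracket [-1.5, 0.25]
m = -0.625, g(m) = -2.900391 (−); new bracket [-0.625, 0.25]
m = -0.1875, g(m) = -1.2957 (−); new bracket [-0.1875, 0.25]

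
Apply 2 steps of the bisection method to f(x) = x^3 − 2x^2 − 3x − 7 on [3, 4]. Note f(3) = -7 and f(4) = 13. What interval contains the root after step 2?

[3.25, 3.5]

m = 3.5, f(m) = 0.875 (+); new bracket [3, 3.5]
m = 3.25, f(m) = -3.546875 (−); new bracket [3.25, 3.5]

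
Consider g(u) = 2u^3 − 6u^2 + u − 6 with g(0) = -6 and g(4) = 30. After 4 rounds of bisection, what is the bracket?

[3, 3.25]

g(2) = -12 < 0, so the root lies in [2, 4]
g(3) = -3 < 0, so the root lies in [3, 4]
g(3.5) = 9.75 > 0, so the root lies in [3, 3.5]
g(3.25) = 2.5312 > 0, so the root lies in [3, 3.25]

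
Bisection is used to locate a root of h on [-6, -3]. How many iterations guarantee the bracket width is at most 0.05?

6

Width after n steps is 3/2^n. Need 2^n ≥ 3/0.05 = 60.
2^5 = 32 < 60 ≤ 2^6 = 64, so n = 6.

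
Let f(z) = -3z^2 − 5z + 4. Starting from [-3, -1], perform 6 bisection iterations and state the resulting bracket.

[-2.28125, -2.25]

midpoint -2: f = 2 > 0 → [-3, -2]
midpoint -2.5: f = -2.25 < 0 → [-2.5, -2]
midpoint -2.25: f = 0.0625 > 0 → [-2.5, -2.25]
midpoint -2.375: f = -1.0469 < 0 → [-2.375, -2.25]
midpoint -2.3125: f = -0.4805 < 0 → [-2.3125, -2.25]
midpoint -2.28125: f = -0.2061 < 0 → [-2.28125, -2.25]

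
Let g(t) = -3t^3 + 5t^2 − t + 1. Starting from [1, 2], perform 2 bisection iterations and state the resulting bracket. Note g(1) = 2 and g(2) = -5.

[1.5, 1.75]

g(1.5) = 0.625 > 0, so the root lies in [1.5, 2]
g(1.75) = -1.515625 < 0, so the root lies in [1.5, 1.75]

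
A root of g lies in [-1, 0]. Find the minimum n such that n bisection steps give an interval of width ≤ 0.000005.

18

Width after n steps is 1/2^n. Need 2^n ≥ 1/0.000005 = 200000.
2^17 = 131072 < 200000 ≤ 2^18 = 262144, so n = 18.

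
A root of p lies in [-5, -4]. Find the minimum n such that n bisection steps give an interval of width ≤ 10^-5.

Width after n steps is 1/2^n. Need 2^n ≥ 1/10^-5 = 100000.
2^16 = 65536 < 100000 ≤ 2^17 = 131072, so n = 17.

17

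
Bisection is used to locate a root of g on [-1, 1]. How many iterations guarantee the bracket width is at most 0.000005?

Width after n steps is 2/2^n. Need 2^n ≥ 2/0.000005 = 400000.
2^18 = 262144 < 400000 ≤ 2^19 = 524288, so n = 19.

19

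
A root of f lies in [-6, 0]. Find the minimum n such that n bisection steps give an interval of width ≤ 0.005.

11

Width after n steps is 6/2^n. Need 2^n ≥ 6/0.005 = 1200.
2^10 = 1024 < 1200 ≤ 2^11 = 2048, so n = 11.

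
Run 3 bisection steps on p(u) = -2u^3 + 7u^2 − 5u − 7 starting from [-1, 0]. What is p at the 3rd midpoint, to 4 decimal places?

u = -0.5 gives p = -2.5, negative; keep [-1, -0.5]
u = -0.75 gives p = 1.53125, positive; keep [-0.75, -0.5]
u = -0.625 gives p = -0.652344, negative; keep [-0.75, -0.625]

-0.6523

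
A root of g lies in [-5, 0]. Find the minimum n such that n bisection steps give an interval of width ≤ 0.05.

7

Width after n steps is 5/2^n. Need 2^n ≥ 5/0.05 = 100.
2^6 = 64 < 100 ≤ 2^7 = 128, so n = 7.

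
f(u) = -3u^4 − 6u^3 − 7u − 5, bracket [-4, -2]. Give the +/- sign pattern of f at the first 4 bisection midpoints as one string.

m = -3, f(m) = -65 (−); new bracket [-3, -2]
m = -2.5, f(m) = -10.9375 (−); new bracket [-2.5, -2]
m = -2.25, f(m) = 2.207031 (+); new bracket [-2.5, -2.25]
m = -2.375, f(m) = -3.446 (−); new bracket [-2.375, -2.25]

--+-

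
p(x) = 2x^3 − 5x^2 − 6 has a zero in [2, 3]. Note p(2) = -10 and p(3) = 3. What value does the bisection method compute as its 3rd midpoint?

midpoint 2.5: p = -6 < 0 → [2.5, 3]
midpoint 2.75: p = -2.21875 < 0 → [2.75, 3]
midpoint 2.875: p = 0.199219 > 0 → [2.75, 2.875]

2.875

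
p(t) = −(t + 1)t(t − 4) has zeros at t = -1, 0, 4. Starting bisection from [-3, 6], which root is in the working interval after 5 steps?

4

t = 1.5 gives p = 9.375, positive; keep [1.5, 6]
t = 3.75 gives p = 4.453125, positive; keep [3.75, 6]
t = 4.875 gives p = -25.060547, negative; keep [3.75, 4.875]
t = 4.3125 gives p = -7.1594, negative; keep [3.75, 4.3125]
t = 4.03125 gives p = -0.6338, negative; keep [3.75, 4.03125]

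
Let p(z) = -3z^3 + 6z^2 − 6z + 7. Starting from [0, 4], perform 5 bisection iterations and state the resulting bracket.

midpoint 2: p = -5 < 0 → [0, 2]
midpoint 1: p = 4 > 0 → [1, 2]
midpoint 1.5: p = 1.375 > 0 → [1.5, 2]
midpoint 1.75: p = -1.2031 < 0 → [1.5, 1.75]
midpoint 1.625: p = 0.2207 > 0 → [1.625, 1.75]

[1.625, 1.75]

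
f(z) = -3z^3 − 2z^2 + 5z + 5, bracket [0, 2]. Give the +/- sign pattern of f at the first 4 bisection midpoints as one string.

+-++

midpoint 1: f = 5 > 0 → [1, 2]
midpoint 1.5: f = -2.125 < 0 → [1, 1.5]
midpoint 1.25: f = 2.265625 > 0 → [1.25, 1.5]
midpoint 1.375: f = 0.2949 > 0 → [1.375, 1.5]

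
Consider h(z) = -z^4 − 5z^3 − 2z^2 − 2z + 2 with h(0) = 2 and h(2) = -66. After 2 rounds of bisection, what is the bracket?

m = 1, h(m) = -8 (−); new bracket [0, 1]
m = 0.5, h(m) = -0.1875 (−); new bracket [0, 0.5]

[0, 0.5]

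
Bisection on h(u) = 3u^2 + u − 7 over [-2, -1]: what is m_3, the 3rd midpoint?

-1.625

midpoint -1.5: h = -1.75 < 0 → [-2, -1.5]
midpoint -1.75: h = 0.4375 > 0 → [-1.75, -1.5]
midpoint -1.625: h = -0.703125 < 0 → [-1.75, -1.625]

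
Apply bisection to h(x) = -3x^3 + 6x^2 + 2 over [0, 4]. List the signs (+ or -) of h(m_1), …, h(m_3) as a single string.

+--

m = 2, h(m) = 2 (+); new bracket [2, 4]
m = 3, h(m) = -25 (−); new bracket [2, 3]
m = 2.5, h(m) = -7.375 (−); new bracket [2, 2.5]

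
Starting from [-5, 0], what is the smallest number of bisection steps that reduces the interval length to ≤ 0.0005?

14

Width after n steps is 5/2^n. Need 2^n ≥ 5/0.0005 = 10000.
2^13 = 8192 < 10000 ≤ 2^14 = 16384, so n = 14.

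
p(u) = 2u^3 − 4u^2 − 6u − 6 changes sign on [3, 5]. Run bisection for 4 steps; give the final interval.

m = 4, p(m) = 34 (+); new bracket [3, 4]
m = 3.5, p(m) = 9.75 (+); new bracket [3, 3.5]
m = 3.25, p(m) = 0.90625 (+); new bracket [3, 3.25]
m = 3.125, p(m) = -2.7773 (−); new bracket [3.125, 3.25]

[3.125, 3.25]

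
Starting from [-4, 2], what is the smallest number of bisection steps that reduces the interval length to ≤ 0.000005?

21

Width after n steps is 6/2^n. Need 2^n ≥ 6/0.000005 = 1200000.
2^20 = 1048576 < 1200000 ≤ 2^21 = 2097152, so n = 21.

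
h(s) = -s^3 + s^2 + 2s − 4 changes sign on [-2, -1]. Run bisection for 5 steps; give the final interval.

midpoint -1.5: h = -1.375 < 0 → [-2, -1.5]
midpoint -1.75: h = 0.921875 > 0 → [-1.75, -1.5]
midpoint -1.625: h = -0.318359 < 0 → [-1.75, -1.625]
midpoint -1.6875: h = 0.2781 > 0 → [-1.6875, -1.625]
midpoint -1.65625: h = -0.026 < 0 → [-1.6875, -1.65625]

[-1.6875, -1.65625]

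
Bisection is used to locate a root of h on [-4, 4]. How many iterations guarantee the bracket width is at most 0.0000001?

Width after n steps is 8/2^n. Need 2^n ≥ 8/0.0000001 = 80000000.
2^26 = 67108864 < 80000000 ≤ 2^27 = 134217728, so n = 27.

27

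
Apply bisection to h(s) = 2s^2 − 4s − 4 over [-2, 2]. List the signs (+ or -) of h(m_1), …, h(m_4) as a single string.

m = 0, h(m) = -4 (−); new bracket [-2, 0]
m = -1, h(m) = 2 (+); new bracket [-1, 0]
m = -0.5, h(m) = -1.5 (−); new bracket [-1, -0.5]
m = -0.75, h(m) = 0.125 (+); new bracket [-0.75, -0.5]

-+-+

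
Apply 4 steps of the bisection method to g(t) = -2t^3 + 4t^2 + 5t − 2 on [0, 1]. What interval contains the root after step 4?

[0.3125, 0.375]

t = 0.5 gives g = 1.25, positive; keep [0, 0.5]
t = 0.25 gives g = -0.53125, negative; keep [0.25, 0.5]
t = 0.375 gives g = 0.332031, positive; keep [0.25, 0.375]
t = 0.3125 gives g = -0.1079, negative; keep [0.3125, 0.375]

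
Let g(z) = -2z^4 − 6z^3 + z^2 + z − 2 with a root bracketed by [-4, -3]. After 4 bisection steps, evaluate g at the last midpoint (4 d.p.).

0.7260

z = -3.5 gives g = -36.125, negative; keep [-3.5, -3]
z = -3.25 gives g = -11.851562, negative; keep [-3.25, -3]
z = -3.125 gives g = -2.98877, negative; keep [-3.125, -3]
z = -3.0625 gives g = 0.726, positive; keep [-3.125, -3.0625]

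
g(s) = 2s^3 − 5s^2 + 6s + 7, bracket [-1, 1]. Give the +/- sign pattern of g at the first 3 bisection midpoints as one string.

++-

g(0) = 7 > 0, so the root lies in [-1, 0]
g(-0.5) = 2.5 > 0, so the root lies in [-1, -0.5]
g(-0.75) = -1.15625 < 0, so the root lies in [-0.75, -0.5]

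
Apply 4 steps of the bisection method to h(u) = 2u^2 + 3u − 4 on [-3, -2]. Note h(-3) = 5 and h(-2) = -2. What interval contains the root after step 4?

[-2.375, -2.3125]

h(-2.5) = 1 > 0, so the root lies in [-2.5, -2]
h(-2.25) = -0.625 < 0, so the root lies in [-2.5, -2.25]
h(-2.375) = 0.15625 > 0, so the root lies in [-2.375, -2.25]
h(-2.3125) = -0.2422 < 0, so the root lies in [-2.375, -2.3125]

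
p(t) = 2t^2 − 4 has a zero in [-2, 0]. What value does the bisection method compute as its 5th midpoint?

t = -1 gives p = -2, negative; keep [-2, -1]
t = -1.5 gives p = 0.5, positive; keep [-1.5, -1]
t = -1.25 gives p = -0.875, negative; keep [-1.5, -1.25]
t = -1.375 gives p = -0.2188, negative; keep [-1.5, -1.375]
t = -1.4375 gives p = 0.1328, positive; keep [-1.4375, -1.375]

-1.4375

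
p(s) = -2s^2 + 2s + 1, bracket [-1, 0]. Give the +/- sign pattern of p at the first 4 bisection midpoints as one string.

-+-+

midpoint -0.5: p = -0.5 < 0 → [-0.5, 0]
midpoint -0.25: p = 0.375 > 0 → [-0.5, -0.25]
midpoint -0.375: p = -0.03125 < 0 → [-0.375, -0.25]
midpoint -0.3125: p = 0.1797 > 0 → [-0.375, -0.3125]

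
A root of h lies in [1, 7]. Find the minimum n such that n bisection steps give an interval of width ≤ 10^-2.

Width after n steps is 6/2^n. Need 2^n ≥ 6/10^-2 = 600.
2^9 = 512 < 600 ≤ 2^10 = 1024, so n = 10.

10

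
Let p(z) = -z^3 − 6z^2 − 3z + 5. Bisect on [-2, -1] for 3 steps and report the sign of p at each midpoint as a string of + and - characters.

-++

z = -1.5 gives p = -0.625, negative; keep [-1.5, -1]
z = -1.25 gives p = 1.328125, positive; keep [-1.5, -1.25]
z = -1.375 gives p = 0.380859, positive; keep [-1.5, -1.375]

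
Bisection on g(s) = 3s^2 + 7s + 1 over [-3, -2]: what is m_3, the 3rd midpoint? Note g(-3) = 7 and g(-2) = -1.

-2.125

s = -2.5 gives g = 2.25, positive; keep [-2.5, -2]
s = -2.25 gives g = 0.4375, positive; keep [-2.25, -2]
s = -2.125 gives g = -0.328125, negative; keep [-2.25, -2.125]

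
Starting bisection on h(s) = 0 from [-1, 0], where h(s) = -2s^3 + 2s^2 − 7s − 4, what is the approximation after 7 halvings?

h(-0.5) = 0.25 > 0, so the root lies in [-0.5, 0]
h(-0.25) = -2.09375 < 0, so the root lies in [-0.5, -0.25]
h(-0.375) = -0.988281 < 0, so the root lies in [-0.5, -0.375]
h(-0.4375) = -0.3872 < 0, so the root lies in [-0.5, -0.4375]
h(-0.46875) = -0.0733 < 0, so the root lies in [-0.5, -0.46875]
h(-0.484375) = 0.0872 > 0, so the root lies in [-0.484375, -0.46875]
h(-0.4765625) = 0.0066 > 0, so the root lies in [-0.4765625, -0.46875]

-0.4765625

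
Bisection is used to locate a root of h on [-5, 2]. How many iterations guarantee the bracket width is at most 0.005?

Width after n steps is 7/2^n. Need 2^n ≥ 7/0.005 = 1400.
2^10 = 1024 < 1400 ≤ 2^11 = 2048, so n = 11.

11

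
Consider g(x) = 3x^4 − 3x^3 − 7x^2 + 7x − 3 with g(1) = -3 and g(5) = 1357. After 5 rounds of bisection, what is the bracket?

x = 3 gives g = 117, positive; keep [1, 3]
x = 2 gives g = 7, positive; keep [1, 2]
x = 1.5 gives g = -3.1875, negative; keep [1.5, 2]
x = 1.75 gives g = -0.1289, negative; keep [1.75, 2]
x = 1.875 gives g = 2.8191, positive; keep [1.75, 1.875]

[1.75, 1.875]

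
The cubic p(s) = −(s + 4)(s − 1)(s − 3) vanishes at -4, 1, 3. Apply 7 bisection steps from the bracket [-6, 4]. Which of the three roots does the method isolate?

m = -1, p(m) = -24 (−); new bracket [-6, -1]
m = -3.5, p(m) = -14.625 (−); new bracket [-6, -3.5]
m = -4.75, p(m) = 33.421875 (+); new bracket [-4.75, -3.5]
m = -4.125, p(m) = 4.5645 (+); new bracket [-4.125, -3.5]
m = -3.8125, p(m) = -6.1472 (−); new bracket [-4.125, -3.8125]
m = -3.96875, p(m) = -1.0821 (−); new bracket [-4.125, -3.96875]
m = -4.046875, p(m) = 1.6671 (+); new bracket [-4.046875, -3.96875]

-4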